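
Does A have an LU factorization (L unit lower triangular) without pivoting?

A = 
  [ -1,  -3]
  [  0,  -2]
Yes.
A[1,1] = -1 ≠ 0, so Gaussian elimination proceeds without a row swap: multiplier ℓ₂₁ = (0)/(-1) = 0, and U[2,2] = -2 - (0)(-3) = -2.
L = 
  [  1,   0]
  [  0,   1]
U = 
  [ -1,  -3]
  [  0,  -2]
Check row 2 of LU: [(0)(-1), (0)(-3) + (-2)] = [0, -2] = row 2 of A ✓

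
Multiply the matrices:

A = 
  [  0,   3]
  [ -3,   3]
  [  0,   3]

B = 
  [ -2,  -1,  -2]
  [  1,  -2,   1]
A is 3×2 and B is 2×3, so AB is 3×3. Each entry is (row of A)·(column of B):
AB[1,1] = (0)(-2) + (3)(1) = 3
AB[1,2] = (0)(-1) + (3)(-2) = -6
AB[1,3] = (0)(-2) + (3)(1) = 3
AB[2,1] = (-3)(-2) + (3)(1) = 9
AB[2,2] = (-3)(-1) + (3)(-2) = -3
AB[2,3] = (-3)(-2) + (3)(1) = 9
AB[3,1] = (0)(-2) + (3)(1) = 3
AB[3,2] = (0)(-1) + (3)(-2) = -6
AB[3,3] = (0)(-2) + (3)(1) = 3

AB = 
  [  3,  -6,   3]
  [  9,  -3,   9]
  [  3,  -6,   3]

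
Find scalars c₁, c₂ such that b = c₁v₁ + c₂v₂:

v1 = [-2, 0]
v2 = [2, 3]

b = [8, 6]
c1 = -2, c2 = 2

b = -2·v1 + 2·v2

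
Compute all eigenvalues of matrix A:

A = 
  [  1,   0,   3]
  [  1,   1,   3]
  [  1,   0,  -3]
λ = 1, -1 + √7, -1 - √7  (≈ 1, 1.646, -3.646)

Characteristic polynomial: det(λI - A) = λ³ + λ² - 8λ + 6
Testing integer divisors of the constant term: p(1) = 0, so (λ - 1) is a factor:
p(λ) = (λ - 1)(λ² + 2λ - 6)
λ² + 2λ - 6 = 0  ⇒  λ = (-2 ± √((2)² - 4·(-6)))/2 = (-2 ± √(28))/2
  = -1 + √7,  -1 - √7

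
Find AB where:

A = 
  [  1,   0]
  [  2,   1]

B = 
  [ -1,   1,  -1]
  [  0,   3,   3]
A is 2×2 and B is 2×3, so AB is 2×3. Each entry is (row of A)·(column of B):
AB[1,1] = (1)(-1) + (0)(0) = -1
AB[1,2] = (1)(1) + (0)(3) = 1
AB[1,3] = (1)(-1) + (0)(3) = -1
AB[2,1] = (2)(-1) + (1)(0) = -2
AB[2,2] = (2)(1) + (1)(3) = 5
AB[2,3] = (2)(-1) + (1)(3) = 1

AB = 
  [ -1,   1,  -1]
  [ -2,   5,   1]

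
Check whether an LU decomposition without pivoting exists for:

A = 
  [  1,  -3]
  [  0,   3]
Yes.
A[1,1] = 1 ≠ 0, so Gaussian elimination proceeds without a row swap: multiplier ℓ₂₁ = (0)/(1) = 0, and U[2,2] = 3 - (0)(-3) = 3.
L = 
  [  1,   0]
  [  0,   1]
U = 
  [  1,  -3]
  [  0,   3]
Check row 2 of LU: [(0)(1), (0)(-3) + 3] = [0, 3] = row 2 of A ✓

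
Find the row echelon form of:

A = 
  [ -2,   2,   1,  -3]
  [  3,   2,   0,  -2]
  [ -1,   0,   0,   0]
Row operations:
R2 → R2 + (3/2)·R1
R3 → R3 - (1/2)·R1
R3 → R3 + (1/5)·R2

Resulting echelon form:
REF = 
  [   -2,     2,     1,    -3]
  [    0,     5,   3/2, -13/2]
  [    0,     0,  -1/5,   1/5]

Rank = 3 (number of non-zero pivot rows).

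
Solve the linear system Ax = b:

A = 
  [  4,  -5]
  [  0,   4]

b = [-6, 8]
Row reduce the augmented matrix [A|b]:
(already in echelon form)
REF = 
  [  4,  -5,  -6]
  [  0,   4,   8]

Back-substitution:
x₂ = 8 / 4 = 2
x₁ = (-6 - (-5)(2)) / 4 = 1

x = [1, 2]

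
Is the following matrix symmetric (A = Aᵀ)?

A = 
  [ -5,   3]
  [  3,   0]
Yes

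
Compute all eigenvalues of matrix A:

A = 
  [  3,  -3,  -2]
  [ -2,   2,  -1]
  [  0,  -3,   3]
λ = -1, (9 + i√3)/2, (9 - i√3)/2  (≈ -1, 4.5 + 0.866i, 4.5 - 0.866i)

Characteristic polynomial: det(λI - A) = λ³ - 8λ² + 12λ + 21
Testing integer divisors of the constant term: p(-1) = 0, so (λ + 1) is a factor:
p(λ) = (λ + 1)(λ² - 9λ + 21)
λ² - 9λ + 21 = 0  ⇒  λ = (9 ± √((-9)² - 4·(21)))/2 = (9 ± √(-3))/2
  = (9 + i√3)/2,  (9 - i√3)/2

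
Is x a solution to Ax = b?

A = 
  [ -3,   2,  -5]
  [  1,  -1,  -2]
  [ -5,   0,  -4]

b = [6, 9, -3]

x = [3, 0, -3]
Yes

Ax = [6, 9, -3] = b ✓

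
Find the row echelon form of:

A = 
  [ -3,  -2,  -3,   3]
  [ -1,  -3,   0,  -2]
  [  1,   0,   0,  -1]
Row operations:
R2 → R2 - (1/3)·R1
R3 → R3 + (1/3)·R1
R3 → R3 - (2/7)·R2

Resulting echelon form:
REF = 
  [  -3,   -2,   -3,    3]
  [   0, -7/3,    1,   -3]
  [   0,    0, -9/7,  6/7]

Rank = 3 (number of non-zero pivot rows).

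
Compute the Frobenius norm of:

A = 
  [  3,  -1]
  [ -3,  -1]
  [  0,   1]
||A||_F = 4.583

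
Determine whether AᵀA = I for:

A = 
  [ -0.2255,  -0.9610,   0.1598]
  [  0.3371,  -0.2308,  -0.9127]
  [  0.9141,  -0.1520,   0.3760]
Yes

AᵀA = 
  [  1.0001,   0,   0]
  [  0,   0.9999,  -0.0001]
  [  0,  -0.0001,   0.9999]
≈ I (equal to I up to the 4-dp rounding of the entries)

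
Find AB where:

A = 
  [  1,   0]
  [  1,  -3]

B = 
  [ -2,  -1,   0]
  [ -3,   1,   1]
A is 2×2 and B is 2×3, so AB is 2×3. Each entry is (row of A)·(column of B):
AB[1,1] = (1)(-2) + (0)(-3) = -2
AB[1,2] = (1)(-1) + (0)(1) = -1
AB[1,3] = (1)(0) + (0)(1) = 0
AB[2,1] = (1)(-2) + (-3)(-3) = 7
AB[2,2] = (1)(-1) + (-3)(1) = -4
AB[2,3] = (1)(0) + (-3)(1) = -3

AB = 
  [ -2,  -1,   0]
  [  7,  -4,  -3]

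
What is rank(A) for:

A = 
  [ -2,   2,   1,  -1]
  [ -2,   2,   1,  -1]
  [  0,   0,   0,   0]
Row reduce:
R2 → R2 - (1)·R1
REF = 
  [ -2,   2,   1,  -1]
  [  0,   0,   0,   0]
  [  0,   0,   0,   0]
Pivot columns: 1 → 1 pivot.

rank(A) = 1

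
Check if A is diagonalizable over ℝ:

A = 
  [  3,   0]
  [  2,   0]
Yes

tr(A) = 3, det(A) = 0
Characteristic polynomial: λ² - tr(A)λ + det(A) = λ² - 3λ
λ² - 3λ = λ(λ - 3)
Eigenvalues: 3, 0
λ=0: alg. mult. = 1, geom. mult. = 2 - rank(A - (0)I) = 2 - 1 = 1
λ=3: alg. mult. = 1, geom. mult. = 2 - rank(A - (3)I) = 2 - 1 = 1
Sum of geometric multiplicities equals n, so A has n independent eigenvectors.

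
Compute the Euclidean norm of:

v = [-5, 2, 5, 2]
7.616

||v||₂ = √((-5)² + (2)² + (5)² + (2)²) = √58 = 7.616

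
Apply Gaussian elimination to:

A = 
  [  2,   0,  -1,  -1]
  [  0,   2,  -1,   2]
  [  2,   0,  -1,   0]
Row operations:
R3 → R3 - (1)·R1

Resulting echelon form:
REF = 
  [  2,   0,  -1,  -1]
  [  0,   2,  -1,   2]
  [  0,   0,   0,   1]

Rank = 3 (number of non-zero pivot rows).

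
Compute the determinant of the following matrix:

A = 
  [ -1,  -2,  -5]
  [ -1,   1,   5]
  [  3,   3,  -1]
Cofactor expansion along row 1:
det(A) = (-1)·((1)(-1) - (5)(3)) - (-2)·((-1)(-1) - (5)(3)) + (-5)·((-1)(3) - (1)(3))
  = (-1)(-16) - (-2)(-14) + (-5)(-6)
  = 18

det(A) = 18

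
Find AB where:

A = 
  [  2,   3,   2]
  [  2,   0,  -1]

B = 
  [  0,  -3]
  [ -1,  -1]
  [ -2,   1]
A is 2×3 and B is 3×2, so AB is 2×2. Each entry is (row of A)·(column of B):
AB[1,1] = (2)(0) + (3)(-1) + (2)(-2) = -7
AB[1,2] = (2)(-3) + (3)(-1) + (2)(1) = -7
AB[2,1] = (2)(0) + (0)(-1) + (-1)(-2) = 2
AB[2,2] = (2)(-3) + (0)(-1) + (-1)(1) = -7

AB = 
  [ -7,  -7]
  [  2,  -7]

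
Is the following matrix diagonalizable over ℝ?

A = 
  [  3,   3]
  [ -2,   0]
No

tr(A) = 3, det(A) = 6
Characteristic polynomial: λ² - tr(A)λ + det(A) = λ² - 3λ + 6
λ² - 3λ + 6 = 0  ⇒  λ = (3 ± √((-3)² - 4·(6)))/2 = (3 ± √(-15))/2
  = (3 + i√15)/2,  (3 - i√15)/2
Eigenvalues: (3 + i√15)/2, (3 - i√15)/2  (≈ 1.5 + 1.936i, 1.5 - 1.936i)
Has complex eigenvalues (not diagonalizable over ℝ).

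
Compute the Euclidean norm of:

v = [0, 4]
4

||v||₂ = √((0)² + (4)²) = √16 = 4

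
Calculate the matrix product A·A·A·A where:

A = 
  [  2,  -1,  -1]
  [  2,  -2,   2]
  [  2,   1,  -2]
A² = A·A:
A²[1,1] = (2)(2) + (-1)(2) + (-1)(2) = 0
A²[1,2] = (2)(-1) + (-1)(-2) + (-1)(1) = -1
A²[1,3] = (2)(-1) + (-1)(2) + (-1)(-2) = -2
A²[2,1] = (2)(2) + (-2)(2) + (2)(2) = 4
A²[2,2] = (2)(-1) + (-2)(-2) + (2)(1) = 4
A²[2,3] = (2)(-1) + (-2)(2) + (2)(-2) = -10
A²[3,1] = (2)(2) + (1)(2) + (-2)(2) = 2
A²[3,2] = (2)(-1) + (1)(-2) + (-2)(1) = -6
A²[3,3] = (2)(-1) + (1)(2) + (-2)(-2) = 4
A² = 
  [  0,  -1,  -2]
  [  4,   4, -10]
  [  2,  -6,   4]

A^3 = A^2·A:
A^3[1,1] = (0)(2) + (-1)(2) + (-2)(2) = -6
A^3[1,2] = (0)(-1) + (-1)(-2) + (-2)(1) = 0
A^3[1,3] = (0)(-1) + (-1)(2) + (-2)(-2) = 2
A^3[2,1] = (4)(2) + (4)(2) + (-10)(2) = -4
A^3[2,2] = (4)(-1) + (4)(-2) + (-10)(1) = -22
A^3[2,3] = (4)(-1) + (4)(2) + (-10)(-2) = 24
A^3[3,1] = (2)(2) + (-6)(2) + (4)(2) = 0
A^3[3,2] = (2)(-1) + (-6)(-2) + (4)(1) = 14
A^3[3,3] = (2)(-1) + (-6)(2) + (4)(-2) = -22
A^3 = 
  [ -6,   0,   2]
  [ -4, -22,  24]
  [  0,  14, -22]

A^4 = A^3·A:
A^4[1,1] = (-6)(2) + (0)(2) + (2)(2) = -8
A^4[1,2] = (-6)(-1) + (0)(-2) + (2)(1) = 8
A^4[1,3] = (-6)(-1) + (0)(2) + (2)(-2) = 2
A^4[2,1] = (-4)(2) + (-22)(2) + (24)(2) = -4
A^4[2,2] = (-4)(-1) + (-22)(-2) + (24)(1) = 72
A^4[2,3] = (-4)(-1) + (-22)(2) + (24)(-2) = -88
A^4[3,1] = (0)(2) + (14)(2) + (-22)(2) = -16
A^4[3,2] = (0)(-1) + (14)(-2) + (-22)(1) = -50
A^4[3,3] = (0)(-1) + (14)(2) + (-22)(-2) = 72
A^4 = 
  [ -8,   8,   2]
  [ -4,  72, -88]
  [-16, -50,  72]

Therefore
A^4 = 
  [ -8,   8,   2]
  [ -4,  72, -88]
  [-16, -50,  72]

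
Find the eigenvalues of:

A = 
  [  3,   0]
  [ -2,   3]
λ = 3, 3

tr(A) = 6, det(A) = 9
Characteristic polynomial: λ² - tr(A)λ + det(A) = λ² - 6λ + 9
λ² - 6λ + 9 = (λ - 3)²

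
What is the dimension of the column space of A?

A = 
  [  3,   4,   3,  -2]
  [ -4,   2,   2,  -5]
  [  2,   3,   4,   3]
Row reduce:
R2 → R2 + (4/3)·R1
R3 → R3 - (2/3)·R1
R3 → R3 - (1/22)·R2
REF = 
  [     3,      4,      3,     -2]
  [     0,   22/3,      6,  -23/3]
  [     0,      0,  19/11, 103/22]
Pivot columns: 1, 2, 3 → 3 pivots.
dim(Col(A)) = number of pivot columns = 3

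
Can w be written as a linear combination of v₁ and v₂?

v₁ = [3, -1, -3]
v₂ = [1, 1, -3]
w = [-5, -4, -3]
No

Form the augmented matrix and row-reduce:
[v₁|v₂|w] = 
  [  3,   1,  -5]
  [ -1,   1,  -4]
  [ -3,  -3,  -3]
R2 → R2 + (1/3)·R1
R3 → R3 + (1)·R1
R3 → R3 + (3/2)·R2
REF = 
  [    3,     1,    -5]
  [    0,   4/3, -17/3]
  [    0,     0, -33/2]

Row 3 reads [0 0 | -33/2], i.e. 0 = -33/2, so the system is inconsistent and w ∉ span{v₁, v₂}.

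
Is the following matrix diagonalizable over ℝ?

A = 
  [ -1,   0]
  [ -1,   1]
Yes

tr(A) = 0, det(A) = -1
Characteristic polynomial: λ² - tr(A)λ + det(A) = λ² - 1
λ² - 1 = (λ + 1)(λ - 1)
Eigenvalues: 1, -1
λ=-1: alg. mult. = 1, geom. mult. = 2 - rank(A - (-1)I) = 2 - 1 = 1
λ=1: alg. mult. = 1, geom. mult. = 2 - rank(A - (1)I) = 2 - 1 = 1
Sum of geometric multiplicities equals n, so A has n independent eigenvectors.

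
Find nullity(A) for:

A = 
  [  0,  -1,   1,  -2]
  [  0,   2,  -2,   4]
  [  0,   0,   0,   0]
nullity(A) = 3

Row reduce:
R2 → R2 + (2)·R1
REF = 
  [  0,  -1,   1,  -2]
  [  0,   0,   0,   0]
  [  0,   0,   0,   0]
Pivot columns: 2 → 1 pivot.
rank(A) = 1, so nullity(A) = 4 - 1 = 3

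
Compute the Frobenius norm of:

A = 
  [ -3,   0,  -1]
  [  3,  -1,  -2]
||A||_F = 4.899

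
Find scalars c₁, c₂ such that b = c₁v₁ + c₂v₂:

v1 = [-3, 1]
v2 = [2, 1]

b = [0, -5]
c1 = -2, c2 = -3

b = -2·v1 + -3·v2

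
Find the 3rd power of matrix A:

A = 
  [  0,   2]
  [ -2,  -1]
A^3 = 
  [  4,  -6]
  [  6,   7]

A² = A·A:
A²[1,1] = (0)(0) + (2)(-2) = -4
A²[1,2] = (0)(2) + (2)(-1) = -2
A²[2,1] = (-2)(0) + (-1)(-2) = 2
A²[2,2] = (-2)(2) + (-1)(-1) = -3
A² = 
  [ -4,  -2]
  [  2,  -3]

A^3 = A^2·A:
A^3[1,1] = (-4)(0) + (-2)(-2) = 4
A^3[1,2] = (-4)(2) + (-2)(-1) = -6
A^3[2,1] = (2)(0) + (-3)(-2) = 6
A^3[2,2] = (2)(2) + (-3)(-1) = 7
A^3 = 
  [  4,  -6]
  [  6,   7]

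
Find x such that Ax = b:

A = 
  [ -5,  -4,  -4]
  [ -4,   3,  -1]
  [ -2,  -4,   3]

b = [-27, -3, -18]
Row reduce the augmented matrix [A|b]:
R2 → R2 - (4/5)·R1
R3 → R3 - (2/5)·R1
R3 → R3 + (12/31)·R2
REF = 
  [    -5,     -4,     -4,    -27]
  [     0,   31/5,   11/5,   93/5]
  [     0,      0, 169/31,      0]

Back-substitution:
x₃ = 0 / (169/31) = 0
x₂ = (93/5 - (11/5)(0)) / (31/5) = 3
x₁ = (-27 - (-4)(3) - (-4)(0)) / (-5) = 3

x = [3, 3, 0]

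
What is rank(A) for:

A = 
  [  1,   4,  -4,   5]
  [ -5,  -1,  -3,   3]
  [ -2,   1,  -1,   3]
rank(A) = 3

Row reduce:
R2 → R2 + (5)·R1
R3 → R3 + (2)·R1
R3 → R3 - (9/19)·R2
REF = 
  [    1,     4,    -4,     5]
  [    0,    19,   -23,    28]
  [    0,     0, 36/19, -5/19]
Pivot columns: 1, 2, 3 → 3 pivots.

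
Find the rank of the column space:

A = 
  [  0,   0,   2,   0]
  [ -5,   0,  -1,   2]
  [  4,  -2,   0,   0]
Row reduce:
Swap R1 ↔ R2
R3 → R3 + (4/5)·R1
Swap R2 ↔ R3
REF = 
  [  -5,    0,   -1,    2]
  [   0,   -2, -4/5,  8/5]
  [   0,    0,    2,    0]
Pivot columns: 1, 2, 3 → 3 pivots.
dim(Col(A)) = number of pivot columns = 3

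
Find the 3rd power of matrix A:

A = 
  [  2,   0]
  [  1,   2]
A² = A·A:
A²[1,1] = (2)(2) + (0)(1) = 4
A²[1,2] = (2)(0) + (0)(2) = 0
A²[2,1] = (1)(2) + (2)(1) = 4
A²[2,2] = (1)(0) + (2)(2) = 4
A² = 
  [  4,   0]
  [  4,   4]

A^3 = A^2·A:
A^3[1,1] = (4)(2) + (0)(1) = 8
A^3[1,2] = (4)(0) + (0)(2) = 0
A^3[2,1] = (4)(2) + (4)(1) = 12
A^3[2,2] = (4)(0) + (4)(2) = 8
A^3 = 
  [  8,   0]
  [ 12,   8]

Therefore
A^3 = 
  [  8,   0]
  [ 12,   8]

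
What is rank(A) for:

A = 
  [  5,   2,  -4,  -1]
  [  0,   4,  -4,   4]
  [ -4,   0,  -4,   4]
rank(A) = 3

Row reduce:
R3 → R3 + (4/5)·R1
R3 → R3 - (2/5)·R2
REF = 
  [    5,     2,    -4,    -1]
  [    0,     4,    -4,     4]
  [    0,     0, -28/5,   8/5]
Pivot columns: 1, 2, 3 → 3 pivots.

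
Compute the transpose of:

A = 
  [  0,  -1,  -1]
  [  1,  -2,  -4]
Aᵀ = 
  [  0,   1]
  [ -1,  -2]
  [ -1,  -4]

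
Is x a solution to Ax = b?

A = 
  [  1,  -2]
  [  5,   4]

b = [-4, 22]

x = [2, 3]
Yes

Ax = [-4, 22] = b ✓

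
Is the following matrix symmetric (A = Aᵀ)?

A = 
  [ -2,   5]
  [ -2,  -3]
No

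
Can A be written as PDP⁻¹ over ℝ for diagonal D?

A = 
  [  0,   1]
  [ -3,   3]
No

tr(A) = 3, det(A) = 3
Characteristic polynomial: λ² - tr(A)λ + det(A) = λ² - 3λ + 3
λ² - 3λ + 3 = 0  ⇒  λ = (3 ± √((-3)² - 4·(3)))/2 = (3 ± √(-3))/2
  = (3 + i√3)/2,  (3 - i√3)/2
Eigenvalues: (3 + i√3)/2, (3 - i√3)/2  (≈ 1.5 + 0.866i, 1.5 - 0.866i)
Has complex eigenvalues (not diagonalizable over ℝ).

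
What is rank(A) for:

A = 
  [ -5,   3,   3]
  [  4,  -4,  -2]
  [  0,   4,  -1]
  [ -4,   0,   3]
Row reduce:
R2 → R2 + (4/5)·R1
R4 → R4 - (4/5)·R1
R3 → R3 + (5/2)·R2
R4 → R4 - (3/2)·R2
REF = 
  [  -5,    3,    3]
  [   0, -8/5,  2/5]
  [   0,    0,    0]
  [   0,    0,    0]
Pivot columns: 1, 2 → 2 pivots.

rank(A) = 2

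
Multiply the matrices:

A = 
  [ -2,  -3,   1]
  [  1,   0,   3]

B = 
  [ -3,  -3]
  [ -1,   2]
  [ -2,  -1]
AB = 
  [  7,  -1]
  [ -9,  -6]

A is 2×3 and B is 3×2, so AB is 2×2. Each entry is (row of A)·(column of B):
AB[1,1] = (-2)(-3) + (-3)(-1) + (1)(-2) = 7
AB[1,2] = (-2)(-3) + (-3)(2) + (1)(-1) = -1
AB[2,1] = (1)(-3) + (0)(-1) + (3)(-2) = -9
AB[2,2] = (1)(-3) + (0)(2) + (3)(-1) = -6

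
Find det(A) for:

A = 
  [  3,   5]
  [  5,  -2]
-31

For a 2×2 matrix, det = ad - bc = (3)(-2) - (5)(5) = -31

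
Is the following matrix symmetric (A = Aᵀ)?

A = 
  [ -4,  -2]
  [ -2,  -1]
Yes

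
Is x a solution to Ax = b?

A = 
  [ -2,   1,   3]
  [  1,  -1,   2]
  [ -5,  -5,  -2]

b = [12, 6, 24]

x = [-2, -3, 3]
No

Ax = [10, 7, 19] ≠ b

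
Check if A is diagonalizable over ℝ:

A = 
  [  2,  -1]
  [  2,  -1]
Yes

tr(A) = 1, det(A) = 0
Characteristic polynomial: λ² - tr(A)λ + det(A) = λ² - λ
λ² - λ = λ(λ - 1)
Eigenvalues: 1, 0
λ=0: alg. mult. = 1, geom. mult. = 2 - rank(A - (0)I) = 2 - 1 = 1
λ=1: alg. mult. = 1, geom. mult. = 2 - rank(A - (1)I) = 2 - 1 = 1
Sum of geometric multiplicities equals n, so A has n independent eigenvectors.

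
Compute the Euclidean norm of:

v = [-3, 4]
5

||v||₂ = √((-3)² + (4)²) = √25 = 5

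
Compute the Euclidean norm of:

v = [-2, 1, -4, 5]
6.782

||v||₂ = √((-2)² + (1)² + (-4)² + (5)²) = √46 = 6.782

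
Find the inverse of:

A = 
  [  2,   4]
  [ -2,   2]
det(A) = (2)(2) - (4)(-2) = 12
For a 2×2 matrix, A⁻¹ = (1/det(A)) · [[d, -b], [-c, a]]
    = (1/12) · [[2, -4], [2, 2]]

A⁻¹ = 
  [ 1/6, -1/3]
  [ 1/6,  1/6]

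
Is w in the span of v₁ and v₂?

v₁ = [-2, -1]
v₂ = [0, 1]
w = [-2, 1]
Yes

Form the augmented matrix and row-reduce:
[v₁|v₂|w] = 
  [ -2,   0,  -2]
  [ -1,   1,   1]
R2 → R2 - (1/2)·R1
REF = 
  [ -2,   0,  -2]
  [  0,   1,   2]

No row of the form [0 0 | nonzero], so the system is consistent. Back-substitution gives c₁ = 1, c₂ = 2: w = (1)·v₁ + (2)·v₂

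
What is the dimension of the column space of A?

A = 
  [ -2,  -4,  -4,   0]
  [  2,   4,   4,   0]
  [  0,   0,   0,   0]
dim(Col(A)) = 1

Row reduce:
R2 → R2 + (1)·R1
REF = 
  [ -2,  -4,  -4,   0]
  [  0,   0,   0,   0]
  [  0,   0,   0,   0]
Pivot columns: 1 → 1 pivot.
dim(Col(A)) = number of pivot columns = 1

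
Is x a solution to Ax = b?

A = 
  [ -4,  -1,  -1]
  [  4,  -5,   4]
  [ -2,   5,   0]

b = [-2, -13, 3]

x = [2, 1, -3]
No

Ax = [-6, -9, 1] ≠ b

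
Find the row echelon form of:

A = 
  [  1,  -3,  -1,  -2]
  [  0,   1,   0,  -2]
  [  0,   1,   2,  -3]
Row operations:
R3 → R3 - (1)·R2

Resulting echelon form:
REF = 
  [  1,  -3,  -1,  -2]
  [  0,   1,   0,  -2]
  [  0,   0,   2,  -1]

Rank = 3 (number of non-zero pivot rows).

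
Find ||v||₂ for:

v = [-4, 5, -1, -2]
6.782

||v||₂ = √((-4)² + (5)² + (-1)² + (-2)²) = √46 = 6.782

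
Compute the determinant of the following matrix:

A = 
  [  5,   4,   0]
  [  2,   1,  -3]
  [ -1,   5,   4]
75

Cofactor expansion along row 1:
det(A) = (5)·((1)(4) - (-3)(5)) - (4)·((2)(4) - (-3)(-1)) + (0)·((2)(5) - (1)(-1))
  = (5)(19) - (4)(5) + (0)(11)
  = 75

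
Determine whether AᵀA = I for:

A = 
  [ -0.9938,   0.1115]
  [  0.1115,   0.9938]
Yes

AᵀA = 
  [  1.0001,   0]
  [  0,   1.0001]
≈ I (equal to I up to the 4-dp rounding of the entries)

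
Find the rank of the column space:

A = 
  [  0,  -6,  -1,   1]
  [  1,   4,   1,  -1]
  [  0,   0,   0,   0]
Row reduce:
Swap R1 ↔ R2
REF = 
  [  1,   4,   1,  -1]
  [  0,  -6,  -1,   1]
  [  0,   0,   0,   0]
Pivot columns: 1, 2 → 2 pivots.
dim(Col(A)) = number of pivot columns = 2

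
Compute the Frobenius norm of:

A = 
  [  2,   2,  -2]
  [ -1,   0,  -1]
||A||_F = 3.742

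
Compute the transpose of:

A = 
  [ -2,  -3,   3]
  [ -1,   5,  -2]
Aᵀ = 
  [ -2,  -1]
  [ -3,   5]
  [  3,  -2]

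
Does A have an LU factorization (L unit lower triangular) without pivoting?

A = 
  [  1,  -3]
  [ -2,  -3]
Yes.
A[1,1] = 1 ≠ 0, so Gaussian elimination proceeds without a row swap: multiplier ℓ₂₁ = (-2)/(1) = -2, and U[2,2] = -3 - (-2)(-3) = -9.
L = 
  [  1,   0]
  [ -2,   1]
U = 
  [  1,  -3]
  [  0,  -9]
Check row 2 of LU: [(-2)(1), (-2)(-3) + (-9)] = [-2, -3] = row 2 of A ✓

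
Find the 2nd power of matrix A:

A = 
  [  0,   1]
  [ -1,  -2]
A² = A·A:
A²[1,1] = (0)(0) + (1)(-1) = -1
A²[1,2] = (0)(1) + (1)(-2) = -2
A²[2,1] = (-1)(0) + (-2)(-1) = 2
A²[2,2] = (-1)(1) + (-2)(-2) = 3
A² = 
  [ -1,  -2]
  [  2,   3]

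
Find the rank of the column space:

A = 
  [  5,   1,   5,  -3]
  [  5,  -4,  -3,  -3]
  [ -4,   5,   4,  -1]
Row reduce:
R2 → R2 - (1)·R1
R3 → R3 + (4/5)·R1
R3 → R3 + (29/25)·R2
REF = 
  [     5,      1,      5,     -3]
  [     0,     -5,     -8,      0]
  [     0,      0, -32/25,  -17/5]
Pivot columns: 1, 2, 3 → 3 pivots.
dim(Col(A)) = number of pivot columns = 3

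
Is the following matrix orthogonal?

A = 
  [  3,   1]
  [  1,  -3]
No

AᵀA = 
  [ 10,   0]
  [  0,  10]
≠ I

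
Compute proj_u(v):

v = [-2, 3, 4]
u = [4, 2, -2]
v·u = (-2)(4) + (3)(2) + (4)(-2) = -10
u·u = (4)² + (2)² + (-2)² = 24
proj_u(v) = (v·u / u·u) × u = (-10/24) × u = (-5/12) × u

proj_u(v) = [-5/3, -5/6, 5/6]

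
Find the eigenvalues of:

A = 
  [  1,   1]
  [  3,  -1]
tr(A) = 0, det(A) = -4
Characteristic polynomial: λ² - tr(A)λ + det(A) = λ² - 4
λ² - 4 = (λ + 2)(λ - 2)

λ = 2, -2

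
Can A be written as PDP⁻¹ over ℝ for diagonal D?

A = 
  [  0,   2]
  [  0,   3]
Yes

tr(A) = 3, det(A) = 0
Characteristic polynomial: λ² - tr(A)λ + det(A) = λ² - 3λ
λ² - 3λ = λ(λ - 3)
Eigenvalues: 3, 0
λ=0: alg. mult. = 1, geom. mult. = 2 - rank(A - (0)I) = 2 - 1 = 1
λ=3: alg. mult. = 1, geom. mult. = 2 - rank(A - (3)I) = 2 - 1 = 1
Sum of geometric multiplicities equals n, so A has n independent eigenvectors.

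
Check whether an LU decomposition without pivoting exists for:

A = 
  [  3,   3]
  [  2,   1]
Yes.
A[1,1] = 3 ≠ 0, so Gaussian elimination proceeds without a row swap: multiplier ℓ₂₁ = (2)/(3) = 2/3, and U[2,2] = 1 - (2/3)(3) = -1.
L = 
  [  1,   0]
  [2/3,   1]
U = 
  [  3,   3]
  [  0,  -1]
Check row 2 of LU: [(2/3)(3), (2/3)(3) + (-1)] = [2, 1] = row 2 of A ✓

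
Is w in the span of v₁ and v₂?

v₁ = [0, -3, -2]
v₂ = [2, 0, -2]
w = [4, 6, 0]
Yes

Form the augmented matrix and row-reduce:
[v₁|v₂|w] = 
  [  0,   2,   4]
  [ -3,   0,   6]
  [ -2,  -2,   0]
Swap R1 ↔ R2
R3 → R3 - (2/3)·R1
R3 → R3 + (1)·R2
REF = 
  [ -3,   0,   6]
  [  0,   2,   4]
  [  0,   0,   0]

No row of the form [0 0 | nonzero], so the system is consistent. Back-substitution gives c₁ = -2, c₂ = 2: w = (-2)·v₁ + (2)·v₂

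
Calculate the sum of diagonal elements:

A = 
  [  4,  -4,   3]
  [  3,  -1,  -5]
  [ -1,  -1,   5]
8

tr(A) = 4 + -1 + 5 = 8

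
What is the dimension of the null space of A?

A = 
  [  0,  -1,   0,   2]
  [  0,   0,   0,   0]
nullity(A) = 3

Row reduce:
(no row operations needed)
REF = 
  [  0,  -1,   0,   2]
  [  0,   0,   0,   0]
Pivot columns: 2 → 1 pivot.
rank(A) = 1, so nullity(A) = 4 - 1 = 3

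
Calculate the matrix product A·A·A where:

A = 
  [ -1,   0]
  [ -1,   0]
A^3 = 
  [ -1,   0]
  [ -1,   0]

A² = A·A:
A²[1,1] = (-1)(-1) + (0)(-1) = 1
A²[1,2] = (-1)(0) + (0)(0) = 0
A²[2,1] = (-1)(-1) + (0)(-1) = 1
A²[2,2] = (-1)(0) + (0)(0) = 0
A² = 
  [  1,   0]
  [  1,   0]

A^3 = A^2·A:
A^3[1,1] = (1)(-1) + (0)(-1) = -1
A^3[1,2] = (1)(0) + (0)(0) = 0
A^3[2,1] = (1)(-1) + (0)(-1) = -1
A^3[2,2] = (1)(0) + (0)(0) = 0
A^3 = 
  [ -1,   0]
  [ -1,   0]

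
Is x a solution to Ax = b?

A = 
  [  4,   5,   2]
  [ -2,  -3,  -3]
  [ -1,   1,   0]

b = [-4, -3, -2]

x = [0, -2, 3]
Yes

Ax = [-4, -3, -2] = b ✓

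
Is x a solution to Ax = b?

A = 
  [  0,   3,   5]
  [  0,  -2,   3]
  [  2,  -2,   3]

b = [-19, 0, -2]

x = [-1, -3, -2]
Yes

Ax = [-19, 0, -2] = b ✓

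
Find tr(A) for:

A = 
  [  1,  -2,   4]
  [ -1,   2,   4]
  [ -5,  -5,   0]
3

tr(A) = 1 + 2 + 0 = 3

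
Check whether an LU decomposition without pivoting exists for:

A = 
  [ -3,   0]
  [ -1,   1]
Yes.
A[1,1] = -3 ≠ 0, so Gaussian elimination proceeds without a row swap: multiplier ℓ₂₁ = (-1)/(-3) = 1/3, and U[2,2] = 1 - (1/3)(0) = 1.
L = 
  [  1,   0]
  [1/3,   1]
U = 
  [ -3,   0]
  [  0,   1]
Check row 2 of LU: [(1/3)(-3), (1/3)(0) + 1] = [-1, 1] = row 2 of A ✓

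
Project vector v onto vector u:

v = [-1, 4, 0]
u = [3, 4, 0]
proj_u(v) = [39/25, 52/25, 0]

v·u = (-1)(3) + (4)(4) + (0)(0) = 13
u·u = (3)² + (4)² + (0)² = 25
proj_u(v) = (v·u / u·u) × u = (13/25) × u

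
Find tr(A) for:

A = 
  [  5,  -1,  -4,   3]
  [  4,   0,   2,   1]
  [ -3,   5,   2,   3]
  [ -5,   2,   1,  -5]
2

tr(A) = 5 + 0 + 2 + -5 = 2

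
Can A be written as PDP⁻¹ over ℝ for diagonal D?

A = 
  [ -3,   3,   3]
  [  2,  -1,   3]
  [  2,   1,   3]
Yes

Characteristic polynomial: det(λI - A) = λ³ + λ² - 24λ - 30
Testing integer divisors of the constant term: p(5) = 0, so (λ - 5) is a factor:
p(λ) = (λ - 5)(λ² + 6λ + 6)
λ² + 6λ + 6 = 0  ⇒  λ = (-6 ± √((6)² - 4·(6)))/2 = (-6 ± √(12))/2
  = -3 + √3,  -3 - √3
Eigenvalues: 5, -3 + √3, -3 - √3  (≈ 5, -1.268, -4.732)
The two irrational eigenvalues are distinct (simple), so each has alg. mult. = geom. mult. = 1.
λ=5: alg. mult. = 1, geom. mult. = 3 - rank(A - (5)I) = 3 - 2 = 1
Sum of geometric multiplicities equals n, so A has n independent eigenvectors.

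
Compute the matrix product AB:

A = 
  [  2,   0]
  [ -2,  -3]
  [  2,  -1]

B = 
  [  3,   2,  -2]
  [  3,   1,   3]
A is 3×2 and B is 2×3, so AB is 3×3. Each entry is (row of A)·(column of B):
AB[1,1] = (2)(3) + (0)(3) = 6
AB[1,2] = (2)(2) + (0)(1) = 4
AB[1,3] = (2)(-2) + (0)(3) = -4
AB[2,1] = (-2)(3) + (-3)(3) = -15
AB[2,2] = (-2)(2) + (-3)(1) = -7
AB[2,3] = (-2)(-2) + (-3)(3) = -5
AB[3,1] = (2)(3) + (-1)(3) = 3
AB[3,2] = (2)(2) + (-1)(1) = 3
AB[3,3] = (2)(-2) + (-1)(3) = -7

AB = 
  [  6,   4,  -4]
  [-15,  -7,  -5]
  [  3,   3,  -7]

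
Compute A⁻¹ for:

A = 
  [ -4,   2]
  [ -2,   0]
det(A) = (-4)(0) - (2)(-2) = 4
For a 2×2 matrix, A⁻¹ = (1/det(A)) · [[d, -b], [-c, a]]
    = (1/4) · [[0, -2], [2, -4]]

A⁻¹ = 
  [   0, -1/2]
  [ 1/2,   -1]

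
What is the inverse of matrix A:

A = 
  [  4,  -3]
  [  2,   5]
det(A) = (4)(5) - (-3)(2) = 26
For a 2×2 matrix, A⁻¹ = (1/det(A)) · [[d, -b], [-c, a]]
    = (1/26) · [[5, 3], [-2, 4]]

A⁻¹ = 
  [ 5/26,  3/26]
  [-1/13,  2/13]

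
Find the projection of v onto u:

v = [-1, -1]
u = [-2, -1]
proj_u(v) = [-6/5, -3/5]

v·u = (-1)(-2) + (-1)(-1) = 3
u·u = (-2)² + (-1)² = 5
proj_u(v) = (v·u / u·u) × u = (3/5) × u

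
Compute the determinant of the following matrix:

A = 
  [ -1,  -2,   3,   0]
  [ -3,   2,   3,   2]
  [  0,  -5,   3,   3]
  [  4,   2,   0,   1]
270

Cofactor expansion along row 1: det(A) = a₁₁M₁₁ - a₁₂M₁₂ + a₁₃M₁₃ - a₁₄M₁₄

M₁₁ = det[[2, 3, 2]; [-5, 3, 3]; [2, 0, 1]]
  = (2)·((3)(1) - (3)(0)) - (3)·((-5)(1) - (3)(2)) + (2)·((-5)(0) - (3)(2))
  = (2)(3) - (3)(-11) + (2)(-6)
  = 27
M₁₂ = det[[-3, 3, 2]; [0, 3, 3]; [4, 0, 1]]
  = (-3)·((3)(1) - (3)(0)) - (3)·((0)(1) - (3)(4)) + (2)·((0)(0) - (3)(4))
  = (-3)(3) - (3)(-12) + (2)(-12)
  = 3
M₁₃ = det[[-3, 2, 2]; [0, -5, 3]; [4, 2, 1]]
  = (-3)·((-5)(1) - (3)(2)) - (2)·((0)(1) - (3)(4)) + (2)·((0)(2) - (-5)(4))
  = (-3)(-11) - (2)(-12) + (2)(20)
  = 97
M₁₄ = det[[-3, 2, 3]; [0, -5, 3]; [4, 2, 0]]
  = (-3)·((-5)(0) - (3)(2)) - (2)·((0)(0) - (3)(4)) + (3)·((0)(2) - (-5)(4))
  = (-3)(-6) - (2)(-12) + (3)(20)
  = 102

det(A) = (-1)(27) - (-2)(3) + (3)(97) - (0)(102) = 270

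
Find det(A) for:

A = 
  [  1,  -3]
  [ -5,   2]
-13

For a 2×2 matrix, det = ad - bc = (1)(2) - (-3)(-5) = -13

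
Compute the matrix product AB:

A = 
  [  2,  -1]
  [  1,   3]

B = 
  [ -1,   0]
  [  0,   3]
A is 2×2 and B is 2×2, so AB is 2×2. Each entry is (row of A)·(column of B):
AB[1,1] = (2)(-1) + (-1)(0) = -2
AB[1,2] = (2)(0) + (-1)(3) = -3
AB[2,1] = (1)(-1) + (3)(0) = -1
AB[2,2] = (1)(0) + (3)(3) = 9

AB = 
  [ -2,  -3]
  [ -1,   9]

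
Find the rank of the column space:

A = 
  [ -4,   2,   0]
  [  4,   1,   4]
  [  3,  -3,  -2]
Row reduce:
R2 → R2 + (1)·R1
R3 → R3 + (3/4)·R1
R3 → R3 + (1/2)·R2
REF = 
  [ -4,   2,   0]
  [  0,   3,   4]
  [  0,   0,   0]
Pivot columns: 1, 2 → 2 pivots.
dim(Col(A)) = number of pivot columns = 2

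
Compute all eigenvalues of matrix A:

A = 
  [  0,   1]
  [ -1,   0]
λ = i, -i  (≈ 0 + 1i, 0 - 1i)

tr(A) = 0, det(A) = 1
Characteristic polynomial: λ² - tr(A)λ + det(A) = λ² + 1
λ² + 1 = 0  ⇒  λ = (0 ± √((0)² - 4·(1)))/2 = (0 ± √(-4))/2
  = i,  -i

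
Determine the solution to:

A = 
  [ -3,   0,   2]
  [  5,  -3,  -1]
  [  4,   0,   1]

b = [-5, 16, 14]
x = [3, -1, 2]

Row reduce the augmented matrix [A|b]:
R2 → R2 + (5/3)·R1
R3 → R3 + (4/3)·R1
REF = 
  [  -3,    0,    2,   -5]
  [   0,   -3,  7/3, 23/3]
  [   0,    0, 11/3, 22/3]

Back-substitution:
x₃ = (22/3) / (11/3) = 2
x₂ = (23/3 - (7/3)(2)) / (-3) = -1
x₁ = (-5 - (0)(-1) - (2)(2)) / (-3) = 3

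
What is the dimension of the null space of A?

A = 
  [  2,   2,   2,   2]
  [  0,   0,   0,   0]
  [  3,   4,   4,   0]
nullity(A) = 2

Row reduce:
R3 → R3 - (3/2)·R1
Swap R2 ↔ R3
REF = 
  [  2,   2,   2,   2]
  [  0,   1,   1,  -3]
  [  0,   0,   0,   0]
Pivot columns: 1, 2 → 2 pivots.
rank(A) = 2, so nullity(A) = 4 - 2 = 2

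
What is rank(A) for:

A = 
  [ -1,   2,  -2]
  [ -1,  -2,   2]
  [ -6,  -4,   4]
Row reduce:
R2 → R2 - (1)·R1
R3 → R3 - (6)·R1
R3 → R3 - (4)·R2
REF = 
  [ -1,   2,  -2]
  [  0,  -4,   4]
  [  0,   0,   0]
Pivot columns: 1, 2 → 2 pivots.

rank(A) = 2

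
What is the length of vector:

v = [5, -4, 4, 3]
8.124

||v||₂ = √((5)² + (-4)² + (4)² + (3)²) = √66 = 8.124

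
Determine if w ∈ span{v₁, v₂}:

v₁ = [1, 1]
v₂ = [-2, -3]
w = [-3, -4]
Yes

Form the augmented matrix and row-reduce:
[v₁|v₂|w] = 
  [  1,  -2,  -3]
  [  1,  -3,  -4]
R2 → R2 - (1)·R1
REF = 
  [  1,  -2,  -3]
  [  0,  -1,  -1]

No row of the form [0 0 | nonzero], so the system is consistent. Back-substitution gives c₁ = -1, c₂ = 1: w = (-1)·v₁ + (1)·v₂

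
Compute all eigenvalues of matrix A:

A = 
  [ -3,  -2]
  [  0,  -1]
λ = -1, -3

tr(A) = -4, det(A) = 3
Characteristic polynomial: λ² - tr(A)λ + det(A) = λ² + 4λ + 3
λ² + 4λ + 3 = (λ + 3)(λ + 1)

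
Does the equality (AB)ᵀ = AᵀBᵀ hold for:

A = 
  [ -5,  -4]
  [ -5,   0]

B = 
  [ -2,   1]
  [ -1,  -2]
No

(AB)ᵀ = 
  [ 14,  10]
  [  3,  -5]

AᵀBᵀ = 
  [  5,  15]
  [  8,   4]

The two matrices differ, so (AB)ᵀ ≠ AᵀBᵀ in general. The correct identity is (AB)ᵀ = BᵀAᵀ.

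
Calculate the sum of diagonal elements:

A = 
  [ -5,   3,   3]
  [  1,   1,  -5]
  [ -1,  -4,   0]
-4

tr(A) = -5 + 1 + 0 = -4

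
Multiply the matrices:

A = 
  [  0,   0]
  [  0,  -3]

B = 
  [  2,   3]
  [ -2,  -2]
A is 2×2 and B is 2×2, so AB is 2×2. Each entry is (row of A)·(column of B):
AB[1,1] = (0)(2) + (0)(-2) = 0
AB[1,2] = (0)(3) + (0)(-2) = 0
AB[2,1] = (0)(2) + (-3)(-2) = 6
AB[2,2] = (0)(3) + (-3)(-2) = 6

AB = 
  [  0,   0]
  [  6,   6]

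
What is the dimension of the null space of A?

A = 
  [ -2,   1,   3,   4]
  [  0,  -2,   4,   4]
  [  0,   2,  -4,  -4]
nullity(A) = 2

Row reduce:
R3 → R3 + (1)·R2
REF = 
  [ -2,   1,   3,   4]
  [  0,  -2,   4,   4]
  [  0,   0,   0,   0]
Pivot columns: 1, 2 → 2 pivots.
rank(A) = 2, so nullity(A) = 4 - 2 = 2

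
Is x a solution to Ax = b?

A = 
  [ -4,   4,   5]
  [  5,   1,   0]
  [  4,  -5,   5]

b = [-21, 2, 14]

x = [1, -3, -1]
Yes

Ax = [-21, 2, 14] = b ✓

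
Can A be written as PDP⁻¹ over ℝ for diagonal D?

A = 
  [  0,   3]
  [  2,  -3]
Yes

tr(A) = -3, det(A) = -6
Characteristic polynomial: λ² - tr(A)λ + det(A) = λ² + 3λ - 6
λ² + 3λ - 6 = 0  ⇒  λ = (-3 ± √((3)² - 4·(-6)))/2 = (-3 ± √(33))/2
  = (-3 + √33)/2,  (-3 - √33)/2
Eigenvalues: (-3 + √33)/2, (-3 - √33)/2  (≈ 1.372, -4.372)
The two irrational eigenvalues are distinct (simple), so each has alg. mult. = geom. mult. = 1.
Sum of geometric multiplicities equals n, so A has n independent eigenvectors.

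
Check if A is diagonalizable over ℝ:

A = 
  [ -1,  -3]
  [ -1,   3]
Yes

tr(A) = 2, det(A) = -6
Characteristic polynomial: λ² - tr(A)λ + det(A) = λ² - 2λ - 6
λ² - 2λ - 6 = 0  ⇒  λ = (2 ± √((-2)² - 4·(-6)))/2 = (2 ± √(28))/2
  = 1 + √7,  1 - √7
Eigenvalues: 1 + √7, 1 - √7  (≈ 3.646, -1.646)
The two irrational eigenvalues are distinct (simple), so each has alg. mult. = geom. mult. = 1.
Sum of geometric multiplicities equals n, so A has n independent eigenvectors.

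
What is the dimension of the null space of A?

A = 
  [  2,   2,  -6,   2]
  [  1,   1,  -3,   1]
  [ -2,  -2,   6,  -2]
nullity(A) = 3

Row reduce:
R2 → R2 - (1/2)·R1
R3 → R3 + (1)·R1
REF = 
  [  2,   2,  -6,   2]
  [  0,   0,   0,   0]
  [  0,   0,   0,   0]
Pivot columns: 1 → 1 pivot.
rank(A) = 1, so nullity(A) = 4 - 1 = 3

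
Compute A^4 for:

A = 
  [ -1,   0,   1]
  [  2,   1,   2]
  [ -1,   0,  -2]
A² = A·A:
A²[1,1] = (-1)(-1) + (0)(2) + (1)(-1) = 0
A²[1,2] = (-1)(0) + (0)(1) + (1)(0) = 0
A²[1,3] = (-1)(1) + (0)(2) + (1)(-2) = -3
A²[2,1] = (2)(-1) + (1)(2) + (2)(-1) = -2
A²[2,2] = (2)(0) + (1)(1) + (2)(0) = 1
A²[2,3] = (2)(1) + (1)(2) + (2)(-2) = 0
A²[3,1] = (-1)(-1) + (0)(2) + (-2)(-1) = 3
A²[3,2] = (-1)(0) + (0)(1) + (-2)(0) = 0
A²[3,3] = (-1)(1) + (0)(2) + (-2)(-2) = 3
A² = 
  [  0,   0,  -3]
  [ -2,   1,   0]
  [  3,   0,   3]

A^3 = A^2·A:
A^3[1,1] = (0)(-1) + (0)(2) + (-3)(-1) = 3
A^3[1,2] = (0)(0) + (0)(1) + (-3)(0) = 0
A^3[1,3] = (0)(1) + (0)(2) + (-3)(-2) = 6
A^3[2,1] = (-2)(-1) + (1)(2) + (0)(-1) = 4
A^3[2,2] = (-2)(0) + (1)(1) + (0)(0) = 1
A^3[2,3] = (-2)(1) + (1)(2) + (0)(-2) = 0
A^3[3,1] = (3)(-1) + (0)(2) + (3)(-1) = -6
A^3[3,2] = (3)(0) + (0)(1) + (3)(0) = 0
A^3[3,3] = (3)(1) + (0)(2) + (3)(-2) = -3
A^3 = 
  [  3,   0,   6]
  [  4,   1,   0]
  [ -6,   0,  -3]

A^4 = A^3·A:
A^4[1,1] = (3)(-1) + (0)(2) + (6)(-1) = -9
A^4[1,2] = (3)(0) + (0)(1) + (6)(0) = 0
A^4[1,3] = (3)(1) + (0)(2) + (6)(-2) = -9
A^4[2,1] = (4)(-1) + (1)(2) + (0)(-1) = -2
A^4[2,2] = (4)(0) + (1)(1) + (0)(0) = 1
A^4[2,3] = (4)(1) + (1)(2) + (0)(-2) = 6
A^4[3,1] = (-6)(-1) + (0)(2) + (-3)(-1) = 9
A^4[3,2] = (-6)(0) + (0)(1) + (-3)(0) = 0
A^4[3,3] = (-6)(1) + (0)(2) + (-3)(-2) = 0
A^4 = 
  [ -9,   0,  -9]
  [ -2,   1,   6]
  [  9,   0,   0]

Therefore
A^4 = 
  [ -9,   0,  -9]
  [ -2,   1,   6]
  [  9,   0,   0]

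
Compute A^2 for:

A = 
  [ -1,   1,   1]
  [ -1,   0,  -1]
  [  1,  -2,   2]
A² = A·A:
A²[1,1] = (-1)(-1) + (1)(-1) + (1)(1) = 1
A²[1,2] = (-1)(1) + (1)(0) + (1)(-2) = -3
A²[1,3] = (-1)(1) + (1)(-1) + (1)(2) = 0
A²[2,1] = (-1)(-1) + (0)(-1) + (-1)(1) = 0
A²[2,2] = (-1)(1) + (0)(0) + (-1)(-2) = 1
A²[2,3] = (-1)(1) + (0)(-1) + (-1)(2) = -3
A²[3,1] = (1)(-1) + (-2)(-1) + (2)(1) = 3
A²[3,2] = (1)(1) + (-2)(0) + (2)(-2) = -3
A²[3,3] = (1)(1) + (-2)(-1) + (2)(2) = 7
A² = 
  [  1,  -3,   0]
  [  0,   1,  -3]
  [  3,  -3,   7]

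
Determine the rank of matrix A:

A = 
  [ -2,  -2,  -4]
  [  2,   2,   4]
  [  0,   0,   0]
Row reduce:
R2 → R2 + (1)·R1
REF = 
  [ -2,  -2,  -4]
  [  0,   0,   0]
  [  0,   0,   0]
Pivot columns: 1 → 1 pivot.

rank(A) = 1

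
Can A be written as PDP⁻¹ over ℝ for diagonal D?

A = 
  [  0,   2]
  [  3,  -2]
Yes

tr(A) = -2, det(A) = -6
Characteristic polynomial: λ² - tr(A)λ + det(A) = λ² + 2λ - 6
λ² + 2λ - 6 = 0  ⇒  λ = (-2 ± √((2)² - 4·(-6)))/2 = (-2 ± √(28))/2
  = -1 + √7,  -1 - √7
Eigenvalues: -1 + √7, -1 - √7  (≈ 1.646, -3.646)
The two irrational eigenvalues are distinct (simple), so each has alg. mult. = geom. mult. = 1.
Sum of geometric multiplicities equals n, so A has n independent eigenvectors.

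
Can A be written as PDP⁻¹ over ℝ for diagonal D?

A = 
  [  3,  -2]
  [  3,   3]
No

tr(A) = 6, det(A) = 15
Characteristic polynomial: λ² - tr(A)λ + det(A) = λ² - 6λ + 15
λ² - 6λ + 15 = 0  ⇒  λ = (6 ± √((-6)² - 4·(15)))/2 = (6 ± √(-24))/2
  = 3 + i√6,  3 - i√6
Eigenvalues: 3 + i√6, 3 - i√6  (≈ 3 + 2.449i, 3 - 2.449i)
Has complex eigenvalues (not diagonalizable over ℝ).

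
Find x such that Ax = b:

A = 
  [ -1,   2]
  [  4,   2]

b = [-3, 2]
x = [1, -1]

Row reduce the augmented matrix [A|b]:
R2 → R2 + (4)·R1
REF = 
  [ -1,   2,  -3]
  [  0,  10, -10]

Back-substitution:
x₂ = (-10) / 10 = -1
x₁ = (-3 - (2)(-1)) / (-1) = 1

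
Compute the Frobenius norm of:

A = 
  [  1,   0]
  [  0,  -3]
||A||_F = 3.162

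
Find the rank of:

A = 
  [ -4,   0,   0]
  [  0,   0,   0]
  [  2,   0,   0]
rank(A) = 1

Row reduce:
R3 → R3 + (1/2)·R1
REF = 
  [ -4,   0,   0]
  [  0,   0,   0]
  [  0,   0,   0]
Pivot columns: 1 → 1 pivot.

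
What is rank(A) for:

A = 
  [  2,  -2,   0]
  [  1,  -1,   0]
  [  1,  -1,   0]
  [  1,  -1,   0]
Row reduce:
R2 → R2 - (1/2)·R1
R3 → R3 - (1/2)·R1
R4 → R4 - (1/2)·R1
REF = 
  [  2,  -2,   0]
  [  0,   0,   0]
  [  0,   0,   0]
  [  0,   0,   0]
Pivot columns: 1 → 1 pivot.

rank(A) = 1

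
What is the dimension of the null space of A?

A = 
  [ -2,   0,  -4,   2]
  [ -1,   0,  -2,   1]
nullity(A) = 3

Row reduce:
R2 → R2 - (1/2)·R1
REF = 
  [ -2,   0,  -4,   2]
  [  0,   0,   0,   0]
Pivot columns: 1 → 1 pivot.
rank(A) = 1, so nullity(A) = 4 - 1 = 3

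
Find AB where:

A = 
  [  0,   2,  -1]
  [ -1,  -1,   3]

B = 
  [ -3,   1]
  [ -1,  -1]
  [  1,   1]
A is 2×3 and B is 3×2, so AB is 2×2. Each entry is (row of A)·(column of B):
AB[1,1] = (0)(-3) + (2)(-1) + (-1)(1) = -3
AB[1,2] = (0)(1) + (2)(-1) + (-1)(1) = -3
AB[2,1] = (-1)(-3) + (-1)(-1) + (3)(1) = 7
AB[2,2] = (-1)(1) + (-1)(-1) + (3)(1) = 3

AB = 
  [ -3,  -3]
  [  7,   3]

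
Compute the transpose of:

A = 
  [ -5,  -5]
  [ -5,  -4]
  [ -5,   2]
Aᵀ = 
  [ -5,  -5,  -5]
  [ -5,  -4,   2]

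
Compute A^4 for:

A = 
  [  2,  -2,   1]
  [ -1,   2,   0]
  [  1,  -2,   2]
A^4 = 
  [113, -170,  58]
  [-58,  86, -27]
  [112, -170,  59]

A² = A·A:
A²[1,1] = (2)(2) + (-2)(-1) + (1)(1) = 7
A²[1,2] = (2)(-2) + (-2)(2) + (1)(-2) = -10
A²[1,3] = (2)(1) + (-2)(0) + (1)(2) = 4
A²[2,1] = (-1)(2) + (2)(-1) + (0)(1) = -4
A²[2,2] = (-1)(-2) + (2)(2) + (0)(-2) = 6
A²[2,3] = (-1)(1) + (2)(0) + (0)(2) = -1
A²[3,1] = (1)(2) + (-2)(-1) + (2)(1) = 6
A²[3,2] = (1)(-2) + (-2)(2) + (2)(-2) = -10
A²[3,3] = (1)(1) + (-2)(0) + (2)(2) = 5
A² = 
  [  7, -10,   4]
  [ -4,   6,  -1]
  [  6, -10,   5]

A^3 = A^2·A:
A^3[1,1] = (7)(2) + (-10)(-1) + (4)(1) = 28
A^3[1,2] = (7)(-2) + (-10)(2) + (4)(-2) = -42
A^3[1,3] = (7)(1) + (-10)(0) + (4)(2) = 15
A^3[2,1] = (-4)(2) + (6)(-1) + (-1)(1) = -15
A^3[2,2] = (-4)(-2) + (6)(2) + (-1)(-2) = 22
A^3[2,3] = (-4)(1) + (6)(0) + (-1)(2) = -6
A^3[3,1] = (6)(2) + (-10)(-1) + (5)(1) = 27
A^3[3,2] = (6)(-2) + (-10)(2) + (5)(-2) = -42
A^3[3,3] = (6)(1) + (-10)(0) + (5)(2) = 16
A^3 = 
  [ 28, -42,  15]
  [-15,  22,  -6]
  [ 27, -42,  16]

A^4 = A^3·A:
A^4[1,1] = (28)(2) + (-42)(-1) + (15)(1) = 113
A^4[1,2] = (28)(-2) + (-42)(2) + (15)(-2) = -170
A^4[1,3] = (28)(1) + (-42)(0) + (15)(2) = 58
A^4[2,1] = (-15)(2) + (22)(-1) + (-6)(1) = -58
A^4[2,2] = (-15)(-2) + (22)(2) + (-6)(-2) = 86
A^4[2,3] = (-15)(1) + (22)(0) + (-6)(2) = -27
A^4[3,1] = (27)(2) + (-42)(-1) + (16)(1) = 112
A^4[3,2] = (27)(-2) + (-42)(2) + (16)(-2) = -170
A^4[3,3] = (27)(1) + (-42)(0) + (16)(2) = 59
A^4 = 
  [113, -170,  58]
  [-58,  86, -27]
  [112, -170,  59]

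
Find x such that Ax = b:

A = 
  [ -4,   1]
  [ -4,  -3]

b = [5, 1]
x = [-1, 1]

Row reduce the augmented matrix [A|b]:
R2 → R2 - (1)·R1
REF = 
  [ -4,   1,   5]
  [  0,  -4,  -4]

Back-substitution:
x₂ = (-4) / (-4) = 1
x₁ = (5 - (1)(1)) / (-4) = -1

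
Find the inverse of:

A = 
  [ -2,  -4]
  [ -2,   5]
det(A) = (-2)(5) - (-4)(-2) = -18
For a 2×2 matrix, A⁻¹ = (1/det(A)) · [[d, -b], [-c, a]]
    = (-1/18) · [[5, 4], [2, -2]]

A⁻¹ = 
  [-5/18,  -2/9]
  [ -1/9,   1/9]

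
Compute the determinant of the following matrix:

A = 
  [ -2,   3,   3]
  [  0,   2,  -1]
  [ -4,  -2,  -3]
52

Cofactor expansion along row 1:
det(A) = (-2)·((2)(-3) - (-1)(-2)) - (3)·((0)(-3) - (-1)(-4)) + (3)·((0)(-2) - (2)(-4))
  = (-2)(-8) - (3)(-4) + (3)(8)
  = 52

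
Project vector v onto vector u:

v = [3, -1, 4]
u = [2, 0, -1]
proj_u(v) = [4/5, 0, -2/5]

v·u = (3)(2) + (-1)(0) + (4)(-1) = 2
u·u = (2)² + (0)² + (-1)² = 5
proj_u(v) = (v·u / u·u) × u = (2/5) × u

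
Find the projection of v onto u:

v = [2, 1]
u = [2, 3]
proj_u(v) = [14/13, 21/13]

v·u = (2)(2) + (1)(3) = 7
u·u = (2)² + (3)² = 13
proj_u(v) = (v·u / u·u) × u = (7/13) × u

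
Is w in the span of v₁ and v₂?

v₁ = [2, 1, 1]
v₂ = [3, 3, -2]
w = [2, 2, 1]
No

Form the augmented matrix and row-reduce:
[v₁|v₂|w] = 
  [  2,   3,   2]
  [  1,   3,   2]
  [  1,  -2,   1]
R2 → R2 - (1/2)·R1
R3 → R3 - (1/2)·R1
R3 → R3 + (7/3)·R2
REF = 
  [  2,   3,   2]
  [  0, 3/2,   1]
  [  0,   0, 7/3]

Row 3 reads [0 0 | 7/3], i.e. 0 = 7/3, so the system is inconsistent and w ∉ span{v₁, v₂}.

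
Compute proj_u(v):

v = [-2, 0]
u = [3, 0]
v·u = (-2)(3) + (0)(0) = -6
u·u = (3)² + (0)² = 9
proj_u(v) = (v·u / u·u) × u = (-6/9) × u = (-2/3) × u

proj_u(v) = [-2, 0]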